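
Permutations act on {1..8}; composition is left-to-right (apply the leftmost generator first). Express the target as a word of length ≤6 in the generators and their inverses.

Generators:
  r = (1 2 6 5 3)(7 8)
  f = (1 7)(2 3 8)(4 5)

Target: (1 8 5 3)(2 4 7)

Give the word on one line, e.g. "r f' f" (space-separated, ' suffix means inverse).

r f r f r'

  after r: (1 2 6 5 3)(7 8)
  after f: (1 3 7 2 6 4 5 8)
  after r: (2 5 7 6 4 3 8)
  after f: (1 7 6 5)(2 4 8 3)
  after r': (1 8 5 3)(2 4 7)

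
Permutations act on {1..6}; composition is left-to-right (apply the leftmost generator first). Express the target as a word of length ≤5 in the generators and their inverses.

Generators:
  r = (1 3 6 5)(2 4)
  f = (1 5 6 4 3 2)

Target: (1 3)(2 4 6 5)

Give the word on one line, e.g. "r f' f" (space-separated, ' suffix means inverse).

f' r f

  after f': (1 2 3 4 6 5)
  after r: (1 4 5 3 2 6)
  after f: (1 3)(2 4 6 5)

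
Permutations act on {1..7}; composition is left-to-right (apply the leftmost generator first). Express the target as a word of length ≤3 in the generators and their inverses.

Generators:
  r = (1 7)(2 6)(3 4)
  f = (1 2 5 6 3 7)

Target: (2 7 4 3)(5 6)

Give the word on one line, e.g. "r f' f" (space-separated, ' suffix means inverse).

f' r'

  after f': (1 7 3 6 5 2)
  after r': (2 7 4 3)(5 6)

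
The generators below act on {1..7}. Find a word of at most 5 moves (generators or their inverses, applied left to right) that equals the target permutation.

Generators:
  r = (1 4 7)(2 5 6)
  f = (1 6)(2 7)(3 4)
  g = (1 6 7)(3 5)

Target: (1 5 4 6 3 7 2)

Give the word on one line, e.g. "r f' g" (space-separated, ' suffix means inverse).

g r' f'

  after g: (1 6 7)(3 5)
  after r': (1 5 3 2 6 4)
  after f': (1 5 4 6 3 7 2)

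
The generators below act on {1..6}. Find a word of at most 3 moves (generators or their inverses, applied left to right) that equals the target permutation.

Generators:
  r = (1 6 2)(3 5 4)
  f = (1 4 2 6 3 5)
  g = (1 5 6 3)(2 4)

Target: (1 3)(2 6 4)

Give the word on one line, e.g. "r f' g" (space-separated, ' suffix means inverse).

  after g: (1 5 6 3)(2 4)
  after g: (1 6)(3 5)
  after f: (1 3)(2 6 4)

g g f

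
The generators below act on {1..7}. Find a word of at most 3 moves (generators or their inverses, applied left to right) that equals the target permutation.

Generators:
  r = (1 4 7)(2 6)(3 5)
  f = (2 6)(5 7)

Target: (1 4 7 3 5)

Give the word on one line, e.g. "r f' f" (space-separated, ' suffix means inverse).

  after f: (2 6)(5 7)
  after r: (1 4 7 3 5)

f r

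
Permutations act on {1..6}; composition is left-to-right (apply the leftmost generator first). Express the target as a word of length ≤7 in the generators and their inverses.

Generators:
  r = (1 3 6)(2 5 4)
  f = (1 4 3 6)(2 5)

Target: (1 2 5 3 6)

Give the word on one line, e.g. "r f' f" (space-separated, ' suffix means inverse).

  after r': (1 6 3)(2 4 5)
  after r': (1 3 6)(2 5 4)
  after f': (1 4 5)
  after r': (1 5 6 3)(2 4)
  after r': (1 2 5 3 6)

r' r' f' r' r'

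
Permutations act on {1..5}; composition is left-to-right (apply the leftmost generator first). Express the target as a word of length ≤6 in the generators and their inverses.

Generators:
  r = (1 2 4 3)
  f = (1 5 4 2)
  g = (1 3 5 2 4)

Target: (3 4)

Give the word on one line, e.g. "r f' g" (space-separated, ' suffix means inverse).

f g r' g r

  after f: (1 5 4 2)
  after g: (1 2 3 5)
  after r': (2 4)(3 5)
  after g: (1 3 2)
  after r: (3 4)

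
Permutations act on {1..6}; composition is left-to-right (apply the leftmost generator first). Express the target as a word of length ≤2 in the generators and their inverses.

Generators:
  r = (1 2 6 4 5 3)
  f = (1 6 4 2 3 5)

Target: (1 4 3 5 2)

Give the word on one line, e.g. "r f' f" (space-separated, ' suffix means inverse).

  after r: (1 2 6 4 5 3)
  after f': (1 4 3 5 2)

r f'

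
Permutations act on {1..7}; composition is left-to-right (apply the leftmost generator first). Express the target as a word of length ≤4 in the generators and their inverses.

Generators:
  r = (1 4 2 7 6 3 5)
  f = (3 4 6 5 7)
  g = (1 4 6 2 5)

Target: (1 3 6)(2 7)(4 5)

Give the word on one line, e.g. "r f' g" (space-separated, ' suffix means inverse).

g' r'

  after g': (1 5 2 6 4)
  after r': (1 3 6)(2 7)(4 5)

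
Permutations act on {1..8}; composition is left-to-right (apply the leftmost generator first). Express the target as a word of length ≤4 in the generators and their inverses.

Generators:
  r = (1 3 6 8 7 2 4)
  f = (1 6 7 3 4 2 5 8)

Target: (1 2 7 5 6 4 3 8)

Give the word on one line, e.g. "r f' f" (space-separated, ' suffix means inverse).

r f r'

  after r: (1 3 6 8 7 2 4)
  after f: (1 4 6)(3 7 5 8)
  after r': (1 2 7 5 6 4 3 8)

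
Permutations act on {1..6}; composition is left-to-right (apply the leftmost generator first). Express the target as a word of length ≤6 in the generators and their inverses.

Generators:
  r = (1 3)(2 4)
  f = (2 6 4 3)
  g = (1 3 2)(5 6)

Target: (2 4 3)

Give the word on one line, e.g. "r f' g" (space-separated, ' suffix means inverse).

g r g r

  after g: (1 3 2)(5 6)
  after r: (2 3 4)(5 6)
  after g: (1 3 4)
  after r: (2 4 3)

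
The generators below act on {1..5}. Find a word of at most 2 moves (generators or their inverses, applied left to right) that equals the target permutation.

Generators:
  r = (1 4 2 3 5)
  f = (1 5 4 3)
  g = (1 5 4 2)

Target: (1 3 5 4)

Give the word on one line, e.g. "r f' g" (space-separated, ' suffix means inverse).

g' r

  after g': (1 2 4 5)
  after r: (1 3 5 4)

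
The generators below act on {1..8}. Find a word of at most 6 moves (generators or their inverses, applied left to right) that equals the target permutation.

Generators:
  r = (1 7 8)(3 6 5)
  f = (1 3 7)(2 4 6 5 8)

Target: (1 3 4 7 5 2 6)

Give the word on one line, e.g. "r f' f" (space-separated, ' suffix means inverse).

  after r': (1 8 7)(3 5 6)
  after f': (1 5 4 2 8 3 6)
  after f': (1 6 7 3 4 8)(2 5)
  after r': (1 3 4 7 5 2 6)

r' f' f' r'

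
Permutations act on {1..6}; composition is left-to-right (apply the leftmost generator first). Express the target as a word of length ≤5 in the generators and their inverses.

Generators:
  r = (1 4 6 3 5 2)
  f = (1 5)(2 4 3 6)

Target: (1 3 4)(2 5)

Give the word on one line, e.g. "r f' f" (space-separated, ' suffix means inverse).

r' f' f'

  after r': (1 2 5 3 6 4)
  after f': (1 6 2)(4 5)
  after f': (1 3 4)(2 5)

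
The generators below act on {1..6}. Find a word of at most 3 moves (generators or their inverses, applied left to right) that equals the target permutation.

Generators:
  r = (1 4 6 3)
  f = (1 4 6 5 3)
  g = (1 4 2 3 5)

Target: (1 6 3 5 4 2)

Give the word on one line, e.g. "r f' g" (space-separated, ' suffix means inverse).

  after g: (1 4 2 3 5)
  after r: (1 6 3 5 4 2)

g r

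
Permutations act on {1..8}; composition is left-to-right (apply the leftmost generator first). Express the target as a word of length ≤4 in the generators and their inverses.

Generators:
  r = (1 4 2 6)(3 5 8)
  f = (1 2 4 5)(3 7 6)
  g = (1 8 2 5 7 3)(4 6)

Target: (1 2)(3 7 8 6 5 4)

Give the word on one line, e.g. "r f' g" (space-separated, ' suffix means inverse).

  after r: (1 4 2 6)(3 5 8)
  after g: (1 6 8)(2 4 5)(3 7)
  after r': (1 2)(3 7 8 6 5 4)

r g r'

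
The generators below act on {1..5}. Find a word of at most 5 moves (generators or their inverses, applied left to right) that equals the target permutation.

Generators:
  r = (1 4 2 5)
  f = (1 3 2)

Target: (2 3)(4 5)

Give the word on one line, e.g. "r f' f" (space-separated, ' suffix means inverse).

  after f: (1 3 2)
  after r: (1 3 5)(2 4)
  after r: (1 3)(4 5)
  after f': (2 3)(4 5)

f r r f'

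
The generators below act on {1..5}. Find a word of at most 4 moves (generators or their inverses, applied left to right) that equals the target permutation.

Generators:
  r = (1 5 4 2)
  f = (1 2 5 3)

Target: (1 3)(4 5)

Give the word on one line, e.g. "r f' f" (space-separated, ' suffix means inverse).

r f

  after r: (1 5 4 2)
  after f: (1 3)(4 5)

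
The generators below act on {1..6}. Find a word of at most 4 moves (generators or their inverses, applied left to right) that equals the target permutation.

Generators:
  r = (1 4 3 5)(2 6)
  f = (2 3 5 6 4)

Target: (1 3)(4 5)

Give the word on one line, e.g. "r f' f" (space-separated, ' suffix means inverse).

r r

  after r: (1 4 3 5)(2 6)
  after r: (1 3)(4 5)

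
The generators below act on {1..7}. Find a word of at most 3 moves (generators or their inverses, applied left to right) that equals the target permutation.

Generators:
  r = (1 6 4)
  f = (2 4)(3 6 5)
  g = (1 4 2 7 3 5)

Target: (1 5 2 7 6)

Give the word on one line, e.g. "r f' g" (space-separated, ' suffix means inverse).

  after g: (1 4 2 7 3 5)
  after r': (1 6)(2 7 3 5 4)
  after f: (1 5 2 7 6)

g r' f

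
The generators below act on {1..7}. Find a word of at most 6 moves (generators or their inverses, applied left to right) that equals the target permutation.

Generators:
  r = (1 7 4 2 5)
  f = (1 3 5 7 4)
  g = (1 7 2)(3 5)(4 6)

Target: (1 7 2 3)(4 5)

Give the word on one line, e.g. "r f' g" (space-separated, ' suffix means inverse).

r' f f r'

  after r': (1 5 2 4 7)
  after f: (1 7 3 5 2)
  after f: (1 4)(2 3 7 5)
  after r': (1 7 2 3)(4 5)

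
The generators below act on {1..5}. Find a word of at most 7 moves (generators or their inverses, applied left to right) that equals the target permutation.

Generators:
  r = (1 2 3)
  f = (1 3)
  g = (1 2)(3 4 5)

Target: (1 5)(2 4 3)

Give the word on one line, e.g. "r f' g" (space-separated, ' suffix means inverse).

f' g r r g

  after f': (1 3)
  after g: (1 4 5 3 2)
  after r: (1 4 5)
  after r: (1 4 5 2 3)
  after g: (1 5)(2 4 3)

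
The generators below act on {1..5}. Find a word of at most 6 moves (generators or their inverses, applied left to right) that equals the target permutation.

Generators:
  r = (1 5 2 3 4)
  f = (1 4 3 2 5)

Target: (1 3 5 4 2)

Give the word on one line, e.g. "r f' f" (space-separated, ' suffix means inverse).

  after f': (1 5 2 3 4)
  after f': (1 2 4 5 3)
  after f': (1 3 5 4 2)
  after f': (1 4 3 2 5)
  after r': (1 3 5 4 2)

f' f' f' f' r'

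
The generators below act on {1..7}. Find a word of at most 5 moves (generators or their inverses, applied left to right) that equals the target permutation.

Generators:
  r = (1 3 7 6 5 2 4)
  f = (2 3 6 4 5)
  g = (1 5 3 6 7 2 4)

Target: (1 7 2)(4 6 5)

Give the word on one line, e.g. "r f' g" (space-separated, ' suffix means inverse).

f g r g'

  after f: (2 3 6 4 5)
  after g: (1 5 4 3 7 2 6)
  after r: (1 2 5)(3 6)(4 7)
  after g': (1 7 2)(4 6 5)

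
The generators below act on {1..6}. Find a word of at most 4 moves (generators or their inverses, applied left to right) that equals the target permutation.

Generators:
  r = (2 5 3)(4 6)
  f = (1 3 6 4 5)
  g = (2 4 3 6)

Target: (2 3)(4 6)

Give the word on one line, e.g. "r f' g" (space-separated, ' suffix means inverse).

  after g': (2 6 3 4)
  after g': (2 3)(4 6)

g' g'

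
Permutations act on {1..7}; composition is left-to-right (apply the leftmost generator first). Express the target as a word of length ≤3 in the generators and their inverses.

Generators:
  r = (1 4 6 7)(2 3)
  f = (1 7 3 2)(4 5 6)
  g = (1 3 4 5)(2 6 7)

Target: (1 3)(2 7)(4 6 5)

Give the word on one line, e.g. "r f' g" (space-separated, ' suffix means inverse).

f f

  after f: (1 7 3 2)(4 5 6)
  after f: (1 3)(2 7)(4 6 5)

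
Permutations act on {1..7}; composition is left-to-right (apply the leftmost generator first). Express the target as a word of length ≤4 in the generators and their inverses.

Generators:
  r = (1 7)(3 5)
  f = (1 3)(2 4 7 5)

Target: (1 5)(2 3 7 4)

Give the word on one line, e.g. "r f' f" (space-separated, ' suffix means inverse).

  after f': (1 3)(2 5 7 4)
  after r': (1 5)(2 3 7 4)

f' r'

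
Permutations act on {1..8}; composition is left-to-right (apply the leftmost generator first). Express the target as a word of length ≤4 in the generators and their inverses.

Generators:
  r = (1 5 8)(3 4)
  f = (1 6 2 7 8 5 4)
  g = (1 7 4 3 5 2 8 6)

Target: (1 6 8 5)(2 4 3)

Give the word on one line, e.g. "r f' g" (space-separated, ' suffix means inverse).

  after r': (1 8 5)(3 4)
  after f: (1 5 6 2 7 8 4 3)
  after r: (1 8 3 5 6 2 7)
  after g: (1 6 8 5)(2 4 3)

r' f r g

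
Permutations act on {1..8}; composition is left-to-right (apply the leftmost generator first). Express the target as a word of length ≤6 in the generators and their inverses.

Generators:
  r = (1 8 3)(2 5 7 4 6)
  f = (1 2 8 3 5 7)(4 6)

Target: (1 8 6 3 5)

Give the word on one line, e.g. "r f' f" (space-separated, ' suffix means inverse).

  after f': (1 7 5 3 8 2)(4 6)
  after r': (1 5 8 6 7 2 3)
  after f': (1 3 7)(2 8 4 6 5)
  after f': (1 8 6 3 5)

f' r' f' f'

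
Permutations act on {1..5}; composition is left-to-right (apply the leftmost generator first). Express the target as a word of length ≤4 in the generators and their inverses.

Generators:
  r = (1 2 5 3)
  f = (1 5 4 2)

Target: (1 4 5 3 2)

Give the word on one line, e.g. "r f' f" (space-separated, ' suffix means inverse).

  after r: (1 2 5 3)
  after f: (2 4)(3 5)
  after f: (1 5 3 4)
  after f: (1 4 5 3 2)

r f f f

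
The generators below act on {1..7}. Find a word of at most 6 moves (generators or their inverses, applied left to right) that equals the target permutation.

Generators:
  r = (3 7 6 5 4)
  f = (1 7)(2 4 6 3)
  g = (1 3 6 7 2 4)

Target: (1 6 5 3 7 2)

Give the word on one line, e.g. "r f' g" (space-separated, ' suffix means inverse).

r g' g' f' g

  after r: (3 7 6 5 4)
  after g': (1 4)(2 7 3 6 5)
  after g': (1 2 6 5 7)
  after f': (1 3 6 5)(2 4)
  after g: (1 6 5 3 7 2)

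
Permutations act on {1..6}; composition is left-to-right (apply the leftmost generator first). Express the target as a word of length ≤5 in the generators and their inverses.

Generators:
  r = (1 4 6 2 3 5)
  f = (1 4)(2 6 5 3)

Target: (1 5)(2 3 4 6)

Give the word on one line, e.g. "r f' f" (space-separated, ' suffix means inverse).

r f' r'

  after r: (1 4 6 2 3 5)
  after f': (2 5 4)(3 6)
  after r': (1 5)(2 3 4 6)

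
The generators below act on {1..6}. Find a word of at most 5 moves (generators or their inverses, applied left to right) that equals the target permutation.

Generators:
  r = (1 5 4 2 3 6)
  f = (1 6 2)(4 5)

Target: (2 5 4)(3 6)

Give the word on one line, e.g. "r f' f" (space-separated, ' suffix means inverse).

f' f' r

  after f': (1 2 6)(4 5)
  after f': (1 6 2)
  after r: (2 5 4)(3 6)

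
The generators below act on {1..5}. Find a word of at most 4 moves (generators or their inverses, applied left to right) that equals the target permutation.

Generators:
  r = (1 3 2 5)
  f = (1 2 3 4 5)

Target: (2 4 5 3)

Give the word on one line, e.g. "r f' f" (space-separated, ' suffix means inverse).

  after r': (1 5 2 3)
  after f: (2 4 5 3)

r' f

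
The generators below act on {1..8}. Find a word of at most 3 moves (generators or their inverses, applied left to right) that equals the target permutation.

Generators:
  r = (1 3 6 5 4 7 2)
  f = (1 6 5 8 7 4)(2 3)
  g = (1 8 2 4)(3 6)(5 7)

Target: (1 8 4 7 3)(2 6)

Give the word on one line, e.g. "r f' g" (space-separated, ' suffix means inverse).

  after g: (1 8 2 4)(3 6)(5 7)
  after r': (1 8 7 6)(2 5 4)
  after r': (1 8 4 7 3)(2 6)

g r' r'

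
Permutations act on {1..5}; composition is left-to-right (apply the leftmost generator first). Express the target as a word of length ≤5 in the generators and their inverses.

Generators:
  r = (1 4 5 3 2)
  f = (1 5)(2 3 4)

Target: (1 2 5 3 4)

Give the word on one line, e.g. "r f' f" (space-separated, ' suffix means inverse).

  after r: (1 4 5 3 2)
  after r: (1 5 2 4 3)
  after f: (3 5)
  after r: (1 4 5 2)
  after f: (1 2 5 3 4)

r r f r f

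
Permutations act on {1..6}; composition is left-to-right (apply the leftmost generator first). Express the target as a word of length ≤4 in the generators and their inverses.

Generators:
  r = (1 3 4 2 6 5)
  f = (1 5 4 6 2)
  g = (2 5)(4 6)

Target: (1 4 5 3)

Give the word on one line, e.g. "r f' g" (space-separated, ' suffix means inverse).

f r' g'

  after f: (1 5 4 6 2)
  after r': (1 6 4 2 5 3)
  after g': (1 4 5 3)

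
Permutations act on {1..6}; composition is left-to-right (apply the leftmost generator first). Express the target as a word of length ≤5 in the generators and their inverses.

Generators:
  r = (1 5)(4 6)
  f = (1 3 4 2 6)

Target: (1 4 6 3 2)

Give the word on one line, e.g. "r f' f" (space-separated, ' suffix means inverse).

  after f: (1 3 4 2 6)
  after r: (1 3 6 5)(2 4)
  after r: (1 3 4 2 6)
  after f: (1 4 6 3 2)

f r r f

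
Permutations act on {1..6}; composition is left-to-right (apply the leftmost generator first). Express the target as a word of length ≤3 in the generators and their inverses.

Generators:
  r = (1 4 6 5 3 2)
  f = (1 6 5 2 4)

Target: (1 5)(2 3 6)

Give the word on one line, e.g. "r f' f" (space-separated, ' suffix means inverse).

r' f'

  after r': (1 2 3 5 6 4)
  after f': (1 5)(2 3 6)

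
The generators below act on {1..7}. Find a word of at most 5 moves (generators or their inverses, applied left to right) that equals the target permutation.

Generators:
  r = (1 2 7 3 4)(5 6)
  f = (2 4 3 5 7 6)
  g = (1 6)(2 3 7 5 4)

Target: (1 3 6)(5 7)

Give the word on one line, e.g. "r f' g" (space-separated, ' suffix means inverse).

  after r: (1 2 7 3 4)(5 6)
  after r: (1 7 4 2 3)
  after g': (1 3 6)(5 7)

r r g'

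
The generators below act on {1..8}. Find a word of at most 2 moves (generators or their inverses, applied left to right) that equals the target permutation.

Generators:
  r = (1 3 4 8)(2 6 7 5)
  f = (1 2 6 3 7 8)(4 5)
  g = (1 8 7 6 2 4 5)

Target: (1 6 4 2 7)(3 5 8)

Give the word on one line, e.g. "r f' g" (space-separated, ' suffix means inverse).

  after f: (1 2 6 3 7 8)(4 5)
  after r: (1 6 4 2 7)(3 5 8)

f r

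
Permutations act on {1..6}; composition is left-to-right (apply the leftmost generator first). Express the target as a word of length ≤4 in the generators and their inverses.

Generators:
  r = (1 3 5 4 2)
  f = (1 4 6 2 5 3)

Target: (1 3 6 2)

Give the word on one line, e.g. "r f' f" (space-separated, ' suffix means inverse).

  after r': (1 2 4 5 3)
  after r': (1 4 3 2 5)
  after f': (3 6 4 5)
  after r: (1 3 6 2)

r' r' f' r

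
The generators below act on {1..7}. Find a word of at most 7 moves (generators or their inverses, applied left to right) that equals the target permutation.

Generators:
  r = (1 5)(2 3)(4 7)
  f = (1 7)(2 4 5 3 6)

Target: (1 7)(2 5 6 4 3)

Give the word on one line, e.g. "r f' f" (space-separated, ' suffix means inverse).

  after f': (1 7)(2 6 3 5 4)
  after f': (2 3 4 6 5)
  after r': (1 5 3 7 4 6)
  after r': (2 3 4 6 5)
  after f': (1 7)(2 5 6 4 3)

f' f' r' r' f'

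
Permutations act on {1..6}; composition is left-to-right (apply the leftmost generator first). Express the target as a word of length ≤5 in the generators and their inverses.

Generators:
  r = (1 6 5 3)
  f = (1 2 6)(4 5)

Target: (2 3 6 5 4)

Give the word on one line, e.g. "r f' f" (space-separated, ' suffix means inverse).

r f' r' f'

  after r: (1 6 5 3)
  after f': (1 2)(3 6 4 5)
  after r': (1 2 3)(4 6)
  after f': (2 3 6 5 4)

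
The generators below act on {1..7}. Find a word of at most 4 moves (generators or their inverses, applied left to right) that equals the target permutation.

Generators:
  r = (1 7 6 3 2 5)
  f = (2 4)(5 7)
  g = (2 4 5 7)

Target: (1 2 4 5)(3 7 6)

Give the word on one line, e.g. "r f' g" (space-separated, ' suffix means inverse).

  after r: (1 7 6 3 2 5)
  after g: (1 2 7 6 3 4 5)
  after g: (1 4 7 6 3 5)
  after f': (1 2 4 5)(3 7 6)

r g g f'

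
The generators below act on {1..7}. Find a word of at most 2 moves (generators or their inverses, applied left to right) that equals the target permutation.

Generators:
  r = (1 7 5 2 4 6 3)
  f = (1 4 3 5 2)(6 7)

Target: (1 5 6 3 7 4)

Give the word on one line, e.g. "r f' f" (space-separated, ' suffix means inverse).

r' f

  after r': (1 3 6 4 2 5 7)
  after f: (1 5 6 3 7 4)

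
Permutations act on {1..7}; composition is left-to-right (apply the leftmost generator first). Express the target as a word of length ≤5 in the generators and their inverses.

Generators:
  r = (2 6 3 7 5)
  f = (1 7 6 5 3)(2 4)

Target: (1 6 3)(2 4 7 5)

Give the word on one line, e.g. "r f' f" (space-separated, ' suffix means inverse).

  after f: (1 7 6 5 3)(2 4)
  after r': (1 3)(2 4 5 6 7)
  after r': (1 6 3)(2 4 7 5)

f r' r'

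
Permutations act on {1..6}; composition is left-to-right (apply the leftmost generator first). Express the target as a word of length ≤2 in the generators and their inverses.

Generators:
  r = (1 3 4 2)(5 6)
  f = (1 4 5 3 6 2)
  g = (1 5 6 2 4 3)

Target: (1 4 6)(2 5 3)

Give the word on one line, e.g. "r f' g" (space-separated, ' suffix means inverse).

  after g': (1 3 4 2 6 5)
  after g': (1 4 6)(2 5 3)

g' g'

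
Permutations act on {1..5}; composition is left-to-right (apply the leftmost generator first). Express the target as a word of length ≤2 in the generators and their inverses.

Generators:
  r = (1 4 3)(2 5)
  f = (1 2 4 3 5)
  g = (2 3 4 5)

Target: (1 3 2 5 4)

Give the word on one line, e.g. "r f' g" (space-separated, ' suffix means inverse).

f' f'

  after f': (1 5 3 4 2)
  after f': (1 3 2 5 4)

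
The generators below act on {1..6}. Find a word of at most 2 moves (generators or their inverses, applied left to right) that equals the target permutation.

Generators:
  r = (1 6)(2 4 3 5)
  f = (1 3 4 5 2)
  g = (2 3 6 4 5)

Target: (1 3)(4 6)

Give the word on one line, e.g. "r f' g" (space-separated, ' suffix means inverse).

  after f': (1 2 5 4 3)
  after g: (1 3)(4 6)

f' g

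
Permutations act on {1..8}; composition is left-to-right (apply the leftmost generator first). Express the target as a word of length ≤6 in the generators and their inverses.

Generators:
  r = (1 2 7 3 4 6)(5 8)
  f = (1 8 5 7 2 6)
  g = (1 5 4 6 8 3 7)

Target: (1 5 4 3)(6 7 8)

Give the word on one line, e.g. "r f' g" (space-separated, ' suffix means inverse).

g' r f' g' r

  after g': (1 7 3 8 6 4 5)
  after r: (1 3 5 2 7 4 8)
  after f': (1 3 8 6 2 5 7 4)
  after g': (1 8 4 7 5 3 6 2)
  after r: (1 5 4 3)(6 7 8)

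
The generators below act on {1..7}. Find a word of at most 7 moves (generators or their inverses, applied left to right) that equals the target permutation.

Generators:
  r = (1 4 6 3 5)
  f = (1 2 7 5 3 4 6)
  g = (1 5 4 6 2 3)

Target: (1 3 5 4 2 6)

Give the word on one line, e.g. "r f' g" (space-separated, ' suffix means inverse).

  after f': (1 6 4 3 5 7 2)
  after r': (1 4 6)(2 5 7)
  after r': (2 3 6 5 7)
  after f: (1 2 4 6 3)
  after g: (1 3 5 4 2 6)

f' r' r' f g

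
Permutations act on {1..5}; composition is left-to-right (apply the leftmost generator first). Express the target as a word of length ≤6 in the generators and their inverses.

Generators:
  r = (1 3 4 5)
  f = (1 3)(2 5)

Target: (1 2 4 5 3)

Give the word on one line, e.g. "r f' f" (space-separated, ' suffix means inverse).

  after r': (1 5 4 3)
  after f': (1 2 5 4)
  after f': (1 5 4 3)
  after f': (1 2 5 4)
  after r': (1 2 4 5 3)

r' f' f' f' r'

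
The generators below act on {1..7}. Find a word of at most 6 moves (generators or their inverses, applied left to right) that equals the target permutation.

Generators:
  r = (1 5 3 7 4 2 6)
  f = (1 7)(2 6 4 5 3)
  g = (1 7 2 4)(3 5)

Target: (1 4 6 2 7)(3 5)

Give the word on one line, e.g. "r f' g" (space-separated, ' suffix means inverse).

f' g f' g f'

  after f': (1 7)(2 3 5 4 6)
  after g: (1 2 5)(4 6)
  after f': (1 3 5 7)(2 4)
  after g: (1 5 2)
  after f': (1 4 6 2 7)(3 5)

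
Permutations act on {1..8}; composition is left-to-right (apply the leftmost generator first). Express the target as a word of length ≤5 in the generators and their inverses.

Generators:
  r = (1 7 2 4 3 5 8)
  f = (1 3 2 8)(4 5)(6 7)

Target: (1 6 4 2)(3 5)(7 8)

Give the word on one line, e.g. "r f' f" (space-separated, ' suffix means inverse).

r f' r r

  after r: (1 7 2 4 3 5 8)
  after f': (1 6 7 3 4)(2 5)
  after r: (1 6 2 8)(4 7 5)
  after r: (1 6 4 2)(3 5)(7 8)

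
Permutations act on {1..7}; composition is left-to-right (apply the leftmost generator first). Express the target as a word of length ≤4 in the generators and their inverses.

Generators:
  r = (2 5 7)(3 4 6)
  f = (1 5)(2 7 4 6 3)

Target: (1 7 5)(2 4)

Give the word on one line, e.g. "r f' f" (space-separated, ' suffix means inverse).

  after f': (1 5)(2 3 6 4 7)
  after r: (1 7 5)(2 4)

f' r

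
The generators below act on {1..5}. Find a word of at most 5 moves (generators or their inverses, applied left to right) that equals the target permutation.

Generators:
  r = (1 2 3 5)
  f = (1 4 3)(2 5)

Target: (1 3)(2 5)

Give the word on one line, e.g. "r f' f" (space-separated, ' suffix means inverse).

f' r r f'

  after f': (1 3 4)(2 5)
  after r: (1 5 3 4 2)
  after r: (3 4)
  after f': (1 3)(2 5)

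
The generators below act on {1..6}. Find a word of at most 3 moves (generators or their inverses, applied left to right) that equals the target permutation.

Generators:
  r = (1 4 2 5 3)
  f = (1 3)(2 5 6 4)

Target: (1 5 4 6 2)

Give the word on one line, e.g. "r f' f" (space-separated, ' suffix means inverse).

  after f': (1 3)(2 4 6 5)
  after r': (1 5 4 6 2)

f' r'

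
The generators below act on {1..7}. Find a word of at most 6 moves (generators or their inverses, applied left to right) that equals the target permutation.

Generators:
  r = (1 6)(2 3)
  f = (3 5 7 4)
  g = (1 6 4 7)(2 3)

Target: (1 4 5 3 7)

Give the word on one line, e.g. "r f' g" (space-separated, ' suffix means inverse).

f g' r' f

  after f: (3 5 7 4)
  after g': (1 7 6)(2 3 5 4)
  after r': (1 7)(3 5 4)
  after f: (1 4 5 3 7)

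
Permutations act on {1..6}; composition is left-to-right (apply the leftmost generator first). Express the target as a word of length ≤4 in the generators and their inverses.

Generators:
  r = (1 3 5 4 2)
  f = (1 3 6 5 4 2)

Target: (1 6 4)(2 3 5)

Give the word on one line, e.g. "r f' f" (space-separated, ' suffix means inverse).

  after f': (1 2 4 5 6 3)
  after f': (1 4 6)(2 5 3)
  after f': (1 5)(2 6)(3 4)
  after f': (1 6 4)(2 3 5)

f' f' f' f'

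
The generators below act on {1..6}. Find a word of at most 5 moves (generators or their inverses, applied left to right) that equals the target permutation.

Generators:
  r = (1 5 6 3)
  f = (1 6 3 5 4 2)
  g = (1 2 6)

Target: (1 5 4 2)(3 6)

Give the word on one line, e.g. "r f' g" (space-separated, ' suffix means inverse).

  after g: (1 2 6)
  after f: (2 3 5 4)
  after r: (1 5 4 2)(3 6)

g f r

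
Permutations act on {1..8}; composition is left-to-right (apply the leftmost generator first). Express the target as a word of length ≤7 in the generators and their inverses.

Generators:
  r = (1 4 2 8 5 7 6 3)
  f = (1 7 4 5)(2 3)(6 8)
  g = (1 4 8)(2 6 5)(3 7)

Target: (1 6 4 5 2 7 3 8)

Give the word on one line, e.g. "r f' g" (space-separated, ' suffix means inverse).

  after f: (1 7 4 5)(2 3)(6 8)
  after g': (1 3 5 8 2 7)(4 6)
  after r': (1 6)(2 5)(3 8 4 7)
  after f': (1 8 7 2 4)(3 6 5)
  after f': (1 6 4 5 2 7 3 8)

f g' r' f' f'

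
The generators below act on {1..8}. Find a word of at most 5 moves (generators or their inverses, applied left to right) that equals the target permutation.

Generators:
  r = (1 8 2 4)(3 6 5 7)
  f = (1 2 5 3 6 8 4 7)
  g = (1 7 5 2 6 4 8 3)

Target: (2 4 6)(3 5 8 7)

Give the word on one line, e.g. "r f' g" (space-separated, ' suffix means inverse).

  after g: (1 7 5 2 6 4 8 3)
  after r': (1 5 8 7 6 2 3 4)
  after f: (1 3 7 8)(2 6 5 4)
  after g: (2 4 6)(3 5 8 7)

g r' f g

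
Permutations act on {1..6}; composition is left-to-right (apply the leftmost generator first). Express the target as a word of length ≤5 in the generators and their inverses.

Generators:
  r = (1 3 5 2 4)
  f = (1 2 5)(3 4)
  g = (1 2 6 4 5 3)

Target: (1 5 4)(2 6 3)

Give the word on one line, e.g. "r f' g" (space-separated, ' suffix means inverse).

r g' r f

  after r: (1 3 5 2 4)
  after g': (1 5)(2 6)(3 4)
  after r: (1 2 6 4 5 3)
  after f: (1 5 4)(2 6 3)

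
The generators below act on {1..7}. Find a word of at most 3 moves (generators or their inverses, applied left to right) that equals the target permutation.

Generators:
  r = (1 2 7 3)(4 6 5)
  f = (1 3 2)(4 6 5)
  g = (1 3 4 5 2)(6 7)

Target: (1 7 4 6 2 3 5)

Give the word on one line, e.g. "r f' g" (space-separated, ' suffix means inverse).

  after g: (1 3 4 5 2)(6 7)
  after r': (1 7 4 6 2 3 5)

g r'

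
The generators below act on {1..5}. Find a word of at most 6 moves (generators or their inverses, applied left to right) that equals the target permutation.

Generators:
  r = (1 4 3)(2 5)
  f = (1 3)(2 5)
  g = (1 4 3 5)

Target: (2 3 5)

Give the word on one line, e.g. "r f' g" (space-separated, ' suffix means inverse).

f g' r f

  after f: (1 3)(2 5)
  after g': (1 4)(2 3 5)
  after r: (1 3 2)
  after f: (2 3 5)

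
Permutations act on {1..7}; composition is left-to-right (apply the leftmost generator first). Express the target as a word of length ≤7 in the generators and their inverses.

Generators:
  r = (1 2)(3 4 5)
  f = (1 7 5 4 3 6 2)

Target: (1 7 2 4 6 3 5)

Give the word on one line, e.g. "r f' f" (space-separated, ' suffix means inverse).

  after f': (1 2 6 3 4 5 7)
  after r: (2 6 4 3 5 7)
  after f': (1 2 3 7 6 5)
  after r': (2 5)(3 7 6 4)
  after f: (1 7 2 4 6 3 5)

f' r f' r' f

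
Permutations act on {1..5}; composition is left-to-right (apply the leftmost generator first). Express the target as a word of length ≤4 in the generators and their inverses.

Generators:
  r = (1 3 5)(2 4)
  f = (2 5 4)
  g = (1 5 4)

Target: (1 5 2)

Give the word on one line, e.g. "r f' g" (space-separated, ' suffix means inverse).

f' g

  after f': (2 4 5)
  after g: (1 5 2)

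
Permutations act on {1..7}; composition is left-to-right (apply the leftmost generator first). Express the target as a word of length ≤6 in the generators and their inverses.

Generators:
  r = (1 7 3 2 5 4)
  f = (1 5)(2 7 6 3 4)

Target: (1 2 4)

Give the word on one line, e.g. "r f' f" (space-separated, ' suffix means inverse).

f' r f' r

  after f': (1 5)(2 4 3 6 7)
  after r: (1 4 2)(3 6)(5 7)
  after f': (1 3 7)(2 5)
  after r: (1 2 4)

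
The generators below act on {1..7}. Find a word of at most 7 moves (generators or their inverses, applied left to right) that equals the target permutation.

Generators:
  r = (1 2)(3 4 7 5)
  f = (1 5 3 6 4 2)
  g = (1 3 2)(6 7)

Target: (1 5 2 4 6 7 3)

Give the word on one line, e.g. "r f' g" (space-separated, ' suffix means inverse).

  after r: (1 2)(3 4 7 5)
  after r: (3 7)(4 5)
  after f: (1 5 2)(3 7 6 4)
  after r: (1 3 5)(6 7)
  after f': (1 5 2 4 6 7 3)

r r f r f'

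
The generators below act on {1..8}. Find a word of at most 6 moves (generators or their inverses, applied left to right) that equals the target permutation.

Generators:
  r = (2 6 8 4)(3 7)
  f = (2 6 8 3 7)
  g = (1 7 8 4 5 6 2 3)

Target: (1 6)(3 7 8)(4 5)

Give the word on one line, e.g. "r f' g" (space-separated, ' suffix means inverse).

  after r: (2 6 8 4)(3 7)
  after g': (1 3)(2 5 4 6 7)
  after g': (1 2 4 5 8 7 6)
  after r: (1 6)(3 7 8)(4 5)

r g' g' r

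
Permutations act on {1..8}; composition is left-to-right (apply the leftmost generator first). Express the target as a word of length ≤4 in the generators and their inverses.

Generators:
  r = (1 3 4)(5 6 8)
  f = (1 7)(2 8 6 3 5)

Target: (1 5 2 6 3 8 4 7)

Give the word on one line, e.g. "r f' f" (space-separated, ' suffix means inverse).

f f r f

  after f: (1 7)(2 8 6 3 5)
  after f: (2 6 5 8 3)
  after r: (1 3 2 8 4)
  after f: (1 5 2 6 3 8 4 7)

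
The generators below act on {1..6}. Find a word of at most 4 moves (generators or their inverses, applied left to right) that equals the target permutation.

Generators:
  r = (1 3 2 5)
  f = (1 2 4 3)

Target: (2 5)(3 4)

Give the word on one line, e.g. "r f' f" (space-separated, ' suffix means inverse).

r f

  after r: (1 3 2 5)
  after f: (2 5)(3 4)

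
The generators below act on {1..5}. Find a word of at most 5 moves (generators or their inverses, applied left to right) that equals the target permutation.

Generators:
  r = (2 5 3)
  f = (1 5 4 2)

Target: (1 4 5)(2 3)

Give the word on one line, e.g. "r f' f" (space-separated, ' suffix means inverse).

  after f': (1 2 4 5)
  after r': (1 3 5)(2 4)
  after f: (1 3 4)
  after r': (1 5 2 3 4)
  after f: (1 4 5)(2 3)

f' r' f r' f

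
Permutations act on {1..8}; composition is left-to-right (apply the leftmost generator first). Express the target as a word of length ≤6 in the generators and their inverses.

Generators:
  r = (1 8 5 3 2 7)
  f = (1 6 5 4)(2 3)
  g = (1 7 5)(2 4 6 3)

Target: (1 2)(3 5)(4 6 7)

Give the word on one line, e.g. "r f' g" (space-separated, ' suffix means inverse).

  after f': (1 4 5 6)(2 3)
  after g': (1 2 6 5 4 7)
  after g': (1 3 6 7 5 2 4)
  after f: (1 2)(3 5)(4 6 7)

f' g' g' f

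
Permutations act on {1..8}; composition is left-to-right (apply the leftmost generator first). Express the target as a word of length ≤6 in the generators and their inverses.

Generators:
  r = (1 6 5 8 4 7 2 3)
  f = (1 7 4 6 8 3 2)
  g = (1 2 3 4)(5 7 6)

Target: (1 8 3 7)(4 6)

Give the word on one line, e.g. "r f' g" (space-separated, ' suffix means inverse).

  after g': (1 4 3 2)(5 6 7)
  after r: (1 7 8 4)(2 6)
  after f: (1 4 7 3 2 8 6)
  after f: (1 6 7 2 3)
  after f: (1 8 3 7)(4 6)

g' r f f f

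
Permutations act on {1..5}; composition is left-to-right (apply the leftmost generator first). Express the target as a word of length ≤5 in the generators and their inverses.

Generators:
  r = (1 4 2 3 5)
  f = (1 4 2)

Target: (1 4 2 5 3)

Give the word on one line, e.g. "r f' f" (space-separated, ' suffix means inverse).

r f' r

  after r: (1 4 2 3 5)
  after f': (2 3 5)
  after r: (1 4 2 5 3)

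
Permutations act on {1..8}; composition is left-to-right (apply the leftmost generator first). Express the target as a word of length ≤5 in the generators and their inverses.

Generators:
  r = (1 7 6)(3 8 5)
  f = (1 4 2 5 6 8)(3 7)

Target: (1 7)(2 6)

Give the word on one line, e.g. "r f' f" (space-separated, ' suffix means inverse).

  after r: (1 7 6)(3 8 5)
  after r: (1 6 7)(3 5 8)
  after f: (1 8 7 4 2 5)(3 6)
  after r': (1 3 7 4 2 8)(5 6)
  after f': (1 7)(2 6)

r r f r' f'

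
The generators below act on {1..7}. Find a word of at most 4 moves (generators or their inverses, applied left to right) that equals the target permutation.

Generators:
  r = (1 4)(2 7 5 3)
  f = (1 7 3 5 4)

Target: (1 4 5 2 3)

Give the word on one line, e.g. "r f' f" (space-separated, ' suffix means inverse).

  after r': (1 4)(2 3 5 7)
  after r': (2 5)(3 7)
  after f': (1 4 5 2 3)

r' r' f'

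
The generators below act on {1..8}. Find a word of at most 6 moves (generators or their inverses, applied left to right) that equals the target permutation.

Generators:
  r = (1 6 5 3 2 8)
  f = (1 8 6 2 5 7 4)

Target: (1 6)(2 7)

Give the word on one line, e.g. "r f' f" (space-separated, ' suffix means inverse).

  after r': (1 8 2 3 5 6)
  after f': (2 3)(4 7 5 8 6)
  after r': (1 8)(2 5)(4 7 6)
  after f: (1 6)(2 7)

r' f' r' f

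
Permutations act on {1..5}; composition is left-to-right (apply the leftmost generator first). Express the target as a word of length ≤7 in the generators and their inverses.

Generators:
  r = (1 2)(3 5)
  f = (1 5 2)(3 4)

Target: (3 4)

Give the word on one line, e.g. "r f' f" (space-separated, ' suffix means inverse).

  after f': (1 2 5)(3 4)
  after r: (2 3 4 5)
  after r: (1 2 5)(3 4)
  after f': (1 5 2)
  after f': (3 4)

f' r r f' f'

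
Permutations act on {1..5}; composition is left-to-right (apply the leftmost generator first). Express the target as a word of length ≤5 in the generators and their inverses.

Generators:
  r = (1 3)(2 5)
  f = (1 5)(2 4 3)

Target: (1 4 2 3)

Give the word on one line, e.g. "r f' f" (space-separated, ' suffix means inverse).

f' r f' f' r'

  after f': (1 5)(2 3 4)
  after r: (1 2)(3 4 5)
  after f': (1 3 2 5 4)
  after f': (1 4 5 2)
  after r': (1 4 2 3)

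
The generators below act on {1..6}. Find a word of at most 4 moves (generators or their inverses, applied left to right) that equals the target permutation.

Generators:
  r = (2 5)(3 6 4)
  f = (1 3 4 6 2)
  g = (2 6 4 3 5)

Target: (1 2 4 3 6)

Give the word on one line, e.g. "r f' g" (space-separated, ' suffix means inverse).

r' f' g' r'

  after r': (2 5)(3 4 6)
  after f': (1 2 5 6)
  after g': (1 5 2 3 4 6)
  after r': (1 2 4 3 6)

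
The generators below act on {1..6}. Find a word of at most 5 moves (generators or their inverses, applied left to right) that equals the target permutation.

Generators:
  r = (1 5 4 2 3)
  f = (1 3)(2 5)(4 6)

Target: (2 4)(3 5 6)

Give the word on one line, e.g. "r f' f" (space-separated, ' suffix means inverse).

r f' r r

  after r: (1 5 4 2 3)
  after f': (1 2)(4 5 6)
  after r: (1 3)(2 5 6)
  after r: (2 4)(3 5 6)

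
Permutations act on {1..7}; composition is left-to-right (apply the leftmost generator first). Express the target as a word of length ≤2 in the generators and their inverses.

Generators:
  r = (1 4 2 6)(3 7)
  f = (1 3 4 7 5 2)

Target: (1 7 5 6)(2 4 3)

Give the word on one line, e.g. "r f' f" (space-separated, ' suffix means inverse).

f r

  after f: (1 3 4 7 5 2)
  after r: (1 7 5 6)(2 4 3)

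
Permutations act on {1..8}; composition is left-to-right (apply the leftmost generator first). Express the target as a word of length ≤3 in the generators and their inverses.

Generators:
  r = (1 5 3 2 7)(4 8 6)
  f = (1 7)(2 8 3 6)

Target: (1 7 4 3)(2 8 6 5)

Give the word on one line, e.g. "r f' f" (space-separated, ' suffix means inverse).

r' f r'

  after r': (1 7 2 3 5)(4 6 8)
  after f: (2 6 3 5 7 8 4)
  after r': (1 7 4 3)(2 8 6 5)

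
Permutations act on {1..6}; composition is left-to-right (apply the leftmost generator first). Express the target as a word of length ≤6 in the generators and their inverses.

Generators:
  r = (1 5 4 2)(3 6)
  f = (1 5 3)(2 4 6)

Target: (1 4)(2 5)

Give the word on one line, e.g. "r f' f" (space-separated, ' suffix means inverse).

  after r: (1 5 4 2)(3 6)
  after f: (1 3 2 5 6)
  after f: (2 3 4 6 5)
  after f: (1 5 4 2)(3 6)
  after r: (1 4)(2 5)

r f f f r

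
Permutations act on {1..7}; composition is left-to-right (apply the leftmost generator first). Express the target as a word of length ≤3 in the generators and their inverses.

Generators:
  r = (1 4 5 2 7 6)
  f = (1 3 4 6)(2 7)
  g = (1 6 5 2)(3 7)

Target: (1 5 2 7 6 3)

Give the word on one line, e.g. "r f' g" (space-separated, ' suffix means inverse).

  after f: (1 3 4 6)(2 7)
  after f: (1 4)(3 6)
  after r: (1 5 2 7 6 3)

f f r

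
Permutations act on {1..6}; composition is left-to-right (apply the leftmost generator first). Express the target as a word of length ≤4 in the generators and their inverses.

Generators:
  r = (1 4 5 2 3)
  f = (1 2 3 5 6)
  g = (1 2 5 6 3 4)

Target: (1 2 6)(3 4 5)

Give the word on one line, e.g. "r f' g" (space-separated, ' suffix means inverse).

  after f': (1 6 5 3 2)
  after f': (1 5 2 6 3)
  after r: (1 2 6)(3 4 5)

f' f' r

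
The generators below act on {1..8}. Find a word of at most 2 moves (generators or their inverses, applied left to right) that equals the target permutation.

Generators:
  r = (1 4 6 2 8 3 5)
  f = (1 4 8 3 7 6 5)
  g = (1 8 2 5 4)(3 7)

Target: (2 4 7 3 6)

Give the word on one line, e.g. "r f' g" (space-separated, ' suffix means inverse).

  after r: (1 4 6 2 8 3 5)
  after f': (2 4 7 3 6)

r f'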